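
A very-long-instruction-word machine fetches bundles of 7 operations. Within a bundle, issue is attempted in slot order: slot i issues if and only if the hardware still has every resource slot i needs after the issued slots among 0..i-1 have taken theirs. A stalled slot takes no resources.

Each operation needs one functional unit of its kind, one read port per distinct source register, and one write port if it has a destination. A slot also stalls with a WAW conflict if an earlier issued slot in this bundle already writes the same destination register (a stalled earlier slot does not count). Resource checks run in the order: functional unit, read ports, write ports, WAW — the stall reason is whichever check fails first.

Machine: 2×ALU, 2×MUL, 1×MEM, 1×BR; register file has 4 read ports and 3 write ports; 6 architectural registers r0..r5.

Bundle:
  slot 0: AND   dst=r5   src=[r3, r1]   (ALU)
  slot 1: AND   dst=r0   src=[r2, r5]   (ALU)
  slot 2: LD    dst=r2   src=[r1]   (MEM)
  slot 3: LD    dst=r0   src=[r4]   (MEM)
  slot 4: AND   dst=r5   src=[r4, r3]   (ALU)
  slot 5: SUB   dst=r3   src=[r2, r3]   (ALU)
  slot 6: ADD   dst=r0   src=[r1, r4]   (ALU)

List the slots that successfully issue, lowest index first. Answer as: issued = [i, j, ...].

#0 ALU src=r3,r1 dispatched  <A:1 Mu:2 Ld:1 B:1 rd:2 wr:2>
#1 ALU src=r2,r5 dispatched  <A:0 Mu:2 Ld:1 B:1 rd:0 wr:1>
#2 MEM src=r1 held:RD_PORT  <A:0 Mu:2 Ld:1 B:1 rd:0 wr:1>
#3 MEM src=r4 held:RD_PORT  <A:0 Mu:2 Ld:1 B:1 rd:0 wr:1>
#4 ALU src=r4,r3 held:FU  <A:0 Mu:2 Ld:1 B:1 rd:0 wr:1>
#5 ALU src=r2,r3 held:FU  <A:0 Mu:2 Ld:1 B:1 rd:0 wr:1>
#6 ALU src=r1,r4 held:FU  <A:0 Mu:2 Ld:1 B:1 rd:0 wr:1>

issued = [0, 1]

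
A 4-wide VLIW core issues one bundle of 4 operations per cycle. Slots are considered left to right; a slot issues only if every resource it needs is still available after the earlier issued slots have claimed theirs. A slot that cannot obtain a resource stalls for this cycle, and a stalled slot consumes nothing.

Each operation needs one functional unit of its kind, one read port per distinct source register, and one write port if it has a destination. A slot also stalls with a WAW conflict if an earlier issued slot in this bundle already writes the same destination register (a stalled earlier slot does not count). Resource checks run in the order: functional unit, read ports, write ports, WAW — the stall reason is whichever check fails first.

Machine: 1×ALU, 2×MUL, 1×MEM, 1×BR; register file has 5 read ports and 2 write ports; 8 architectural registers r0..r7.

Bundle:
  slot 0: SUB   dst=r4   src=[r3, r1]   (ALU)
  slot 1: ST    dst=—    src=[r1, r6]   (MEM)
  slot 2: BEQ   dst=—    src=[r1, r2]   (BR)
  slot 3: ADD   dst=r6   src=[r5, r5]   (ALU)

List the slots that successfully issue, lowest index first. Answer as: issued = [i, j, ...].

#0 ALU src=r3,r1 dispatched  <A:0 Mu:2 Ld:1 B:1 rd:3 wr:1>
#1 MEM src=r1,r6 dispatched  <A:0 Mu:2 Ld:0 B:1 rd:1 wr:1>
#2 BR src=r1,r2 held:RD_PORT  <A:0 Mu:2 Ld:0 B:1 rd:1 wr:1>
#3 ALU src=r5,r5 held:FU  <A:0 Mu:2 Ld:0 B:1 rd:1 wr:1>

issued = [0, 1]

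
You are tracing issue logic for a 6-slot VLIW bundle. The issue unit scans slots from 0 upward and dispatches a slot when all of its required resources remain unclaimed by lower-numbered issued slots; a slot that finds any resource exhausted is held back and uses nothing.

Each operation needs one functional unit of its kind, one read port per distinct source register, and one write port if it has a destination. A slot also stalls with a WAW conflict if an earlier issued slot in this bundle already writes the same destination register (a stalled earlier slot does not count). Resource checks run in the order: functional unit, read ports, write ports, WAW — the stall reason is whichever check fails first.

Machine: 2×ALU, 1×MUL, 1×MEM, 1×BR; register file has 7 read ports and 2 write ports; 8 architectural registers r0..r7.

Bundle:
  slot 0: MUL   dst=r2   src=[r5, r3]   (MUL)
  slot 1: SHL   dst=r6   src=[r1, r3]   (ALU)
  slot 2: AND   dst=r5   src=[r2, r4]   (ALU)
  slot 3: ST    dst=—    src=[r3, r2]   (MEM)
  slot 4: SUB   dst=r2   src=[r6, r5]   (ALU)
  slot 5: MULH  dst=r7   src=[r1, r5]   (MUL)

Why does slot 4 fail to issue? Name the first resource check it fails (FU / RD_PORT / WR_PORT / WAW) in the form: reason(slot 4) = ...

slot 0 (MUL): ISSUE — free A2,Mu0,Ld1,B1 rp5 wp1
slot 1 (ALU): ISSUE — free A1,Mu0,Ld1,B1 rp3 wp0
slot 2 (ALU): stall WR_PORT — free A1,Mu0,Ld1,B1 rp3 wp0
slot 3 (MEM): ISSUE — free A1,Mu0,Ld0,B1 rp1 wp0
slot 4 (ALU): stall RD_PORT — free A1,Mu0,Ld0,B1 rp1 wp0
slot 5 (MUL): stall FU — free A1,Mu0,Ld0,B1 rp1 wp0

reason(slot 4) = RD_PORT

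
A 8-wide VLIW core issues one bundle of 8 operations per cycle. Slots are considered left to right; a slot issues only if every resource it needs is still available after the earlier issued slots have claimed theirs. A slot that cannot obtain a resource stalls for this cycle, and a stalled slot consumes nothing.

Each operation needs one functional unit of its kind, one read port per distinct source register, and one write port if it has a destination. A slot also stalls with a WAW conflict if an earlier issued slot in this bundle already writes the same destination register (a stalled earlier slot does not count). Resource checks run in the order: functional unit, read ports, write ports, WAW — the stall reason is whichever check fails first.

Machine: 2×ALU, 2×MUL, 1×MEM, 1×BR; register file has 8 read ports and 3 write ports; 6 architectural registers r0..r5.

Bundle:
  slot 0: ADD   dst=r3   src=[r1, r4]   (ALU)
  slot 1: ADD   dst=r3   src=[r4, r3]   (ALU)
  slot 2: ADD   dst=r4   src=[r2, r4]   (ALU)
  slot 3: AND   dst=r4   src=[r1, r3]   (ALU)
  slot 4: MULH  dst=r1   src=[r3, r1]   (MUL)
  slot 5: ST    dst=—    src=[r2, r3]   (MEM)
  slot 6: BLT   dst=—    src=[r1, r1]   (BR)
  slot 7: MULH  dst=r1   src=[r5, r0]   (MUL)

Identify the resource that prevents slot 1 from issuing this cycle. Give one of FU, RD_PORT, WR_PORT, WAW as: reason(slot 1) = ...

(0) want 1×ALU +2rd +1wr — yes → AL1|MU2|ME1|BR1|rd6|wr2
(1) want 1×ALU +2rd +1wr — WAW → AL1|MU2|ME1|BR1|rd6|wr2
(2) want 1×ALU +2rd +1wr — yes → AL0|MU2|ME1|BR1|rd4|wr1
(3) want 1×ALU +2rd +1wr — FU → AL0|MU2|ME1|BR1|rd4|wr1
(4) want 1×MUL +2rd +1wr — yes → AL0|MU1|ME1|BR1|rd2|wr0
(5) want 1×MEM +2rd +0wr — yes → AL0|MU1|ME0|BR1|rd0|wr0
(6) want 1×BR +1rd +0wr — RD_PORT → AL0|MU1|ME0|BR1|rd0|wr0
(7) want 1×MUL +2rd +1wr — RD_PORT → AL0|MU1|ME0|BR1|rd0|wr0

reason(slot 1) = WAW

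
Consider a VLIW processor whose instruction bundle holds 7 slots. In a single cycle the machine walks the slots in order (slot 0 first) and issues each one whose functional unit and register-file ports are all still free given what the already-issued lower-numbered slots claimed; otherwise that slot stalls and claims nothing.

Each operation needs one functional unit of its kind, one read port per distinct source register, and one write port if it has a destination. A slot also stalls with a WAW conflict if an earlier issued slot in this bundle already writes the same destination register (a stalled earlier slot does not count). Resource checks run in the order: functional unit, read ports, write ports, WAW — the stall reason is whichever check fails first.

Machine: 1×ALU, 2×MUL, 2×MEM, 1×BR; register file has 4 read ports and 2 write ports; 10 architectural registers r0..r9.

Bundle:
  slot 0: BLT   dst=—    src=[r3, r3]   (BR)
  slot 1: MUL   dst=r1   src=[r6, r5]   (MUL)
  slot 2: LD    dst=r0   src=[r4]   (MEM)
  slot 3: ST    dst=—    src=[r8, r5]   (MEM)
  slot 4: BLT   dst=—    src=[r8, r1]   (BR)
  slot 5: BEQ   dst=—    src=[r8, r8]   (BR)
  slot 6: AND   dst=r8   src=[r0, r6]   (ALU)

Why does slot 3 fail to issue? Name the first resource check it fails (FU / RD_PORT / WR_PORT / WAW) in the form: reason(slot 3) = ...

#0 BR src=r3,r3 dispatched  <A:1 Mu:2 Ld:2 B:0 rd:3 wr:2>
#1 MUL src=r6,r5 dispatched  <A:1 Mu:1 Ld:2 B:0 rd:1 wr:1>
#2 MEM src=r4 dispatched  <A:1 Mu:1 Ld:1 B:0 rd:0 wr:0>
#3 MEM src=r8,r5 held:RD_PORT  <A:1 Mu:1 Ld:1 B:0 rd:0 wr:0>
#4 BR src=r8,r1 held:FU  <A:1 Mu:1 Ld:1 B:0 rd:0 wr:0>
#5 BR src=r8,r8 held:FU  <A:1 Mu:1 Ld:1 B:0 rd:0 wr:0>
#6 ALU src=r0,r6 held:RD_PORT  <A:1 Mu:1 Ld:1 B:0 rd:0 wr:0>

reason(slot 3) = RD_PORT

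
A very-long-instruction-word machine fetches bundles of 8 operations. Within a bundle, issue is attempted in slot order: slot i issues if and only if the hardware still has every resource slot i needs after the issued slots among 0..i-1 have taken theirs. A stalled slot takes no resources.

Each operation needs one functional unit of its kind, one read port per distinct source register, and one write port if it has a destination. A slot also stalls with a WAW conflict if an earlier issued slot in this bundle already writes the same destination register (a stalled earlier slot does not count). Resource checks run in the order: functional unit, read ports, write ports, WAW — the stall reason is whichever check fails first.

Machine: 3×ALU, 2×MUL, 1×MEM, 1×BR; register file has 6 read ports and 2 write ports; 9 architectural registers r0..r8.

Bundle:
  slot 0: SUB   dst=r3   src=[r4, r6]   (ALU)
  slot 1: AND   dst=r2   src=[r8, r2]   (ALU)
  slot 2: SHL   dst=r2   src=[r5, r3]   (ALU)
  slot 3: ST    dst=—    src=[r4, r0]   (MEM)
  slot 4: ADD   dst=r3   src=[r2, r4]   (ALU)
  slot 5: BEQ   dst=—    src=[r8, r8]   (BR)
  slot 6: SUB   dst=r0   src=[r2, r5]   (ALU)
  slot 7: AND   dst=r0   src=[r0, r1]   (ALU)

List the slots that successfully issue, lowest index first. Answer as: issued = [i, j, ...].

issued = [0, 1, 3]

(0) want 1×ALU +2rd +1wr — yes → AL2|MU2|ME1|BR1|rd4|wr1
(1) want 1×ALU +2rd +1wr — yes → AL1|MU2|ME1|BR1|rd2|wr0
(2) want 1×ALU +2rd +1wr — WR_PORT → AL1|MU2|ME1|BR1|rd2|wr0
(3) want 1×MEM +2rd +0wr — yes → AL1|MU2|ME0|BR1|rd0|wr0
(4) want 1×ALU +2rd +1wr — RD_PORT → AL1|MU2|ME0|BR1|rd0|wr0
(5) want 1×BR +1rd +0wr — RD_PORT → AL1|MU2|ME0|BR1|rd0|wr0
(6) want 1×ALU +2rd +1wr — RD_PORT → AL1|MU2|ME0|BR1|rd0|wr0
(7) want 1×ALU +2rd +1wr — RD_PORT → AL1|MU2|ME0|BR1|rd0|wr0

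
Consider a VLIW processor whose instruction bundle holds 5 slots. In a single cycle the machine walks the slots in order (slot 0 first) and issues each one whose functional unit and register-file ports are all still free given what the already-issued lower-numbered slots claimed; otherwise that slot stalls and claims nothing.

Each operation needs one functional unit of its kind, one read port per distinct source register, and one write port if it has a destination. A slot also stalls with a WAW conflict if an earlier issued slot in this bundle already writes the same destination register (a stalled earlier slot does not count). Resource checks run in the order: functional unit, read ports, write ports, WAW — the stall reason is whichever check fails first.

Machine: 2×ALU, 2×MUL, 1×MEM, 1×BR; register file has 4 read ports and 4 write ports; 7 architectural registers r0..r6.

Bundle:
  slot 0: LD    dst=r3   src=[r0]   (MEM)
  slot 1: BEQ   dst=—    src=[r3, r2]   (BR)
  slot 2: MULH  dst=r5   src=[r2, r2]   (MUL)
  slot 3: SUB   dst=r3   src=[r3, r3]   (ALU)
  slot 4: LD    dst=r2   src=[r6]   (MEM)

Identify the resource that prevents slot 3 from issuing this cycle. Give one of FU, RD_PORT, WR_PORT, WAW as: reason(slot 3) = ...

(0) want 1×MEM +1rd +1wr — yes → AL2|MU2|ME0|BR1|rd3|wr3
(1) want 1×BR +2rd +0wr — yes → AL2|MU2|ME0|BR0|rd1|wr3
(2) want 1×MUL +1rd +1wr — yes → AL2|MU1|ME0|BR0|rd0|wr2
(3) want 1×ALU +1rd +1wr — RD_PORT → AL2|MU1|ME0|BR0|rd0|wr2
(4) want 1×MEM +1rd +1wr — FU → AL2|MU1|ME0|BR0|rd0|wr2

reason(slot 3) = RD_PORT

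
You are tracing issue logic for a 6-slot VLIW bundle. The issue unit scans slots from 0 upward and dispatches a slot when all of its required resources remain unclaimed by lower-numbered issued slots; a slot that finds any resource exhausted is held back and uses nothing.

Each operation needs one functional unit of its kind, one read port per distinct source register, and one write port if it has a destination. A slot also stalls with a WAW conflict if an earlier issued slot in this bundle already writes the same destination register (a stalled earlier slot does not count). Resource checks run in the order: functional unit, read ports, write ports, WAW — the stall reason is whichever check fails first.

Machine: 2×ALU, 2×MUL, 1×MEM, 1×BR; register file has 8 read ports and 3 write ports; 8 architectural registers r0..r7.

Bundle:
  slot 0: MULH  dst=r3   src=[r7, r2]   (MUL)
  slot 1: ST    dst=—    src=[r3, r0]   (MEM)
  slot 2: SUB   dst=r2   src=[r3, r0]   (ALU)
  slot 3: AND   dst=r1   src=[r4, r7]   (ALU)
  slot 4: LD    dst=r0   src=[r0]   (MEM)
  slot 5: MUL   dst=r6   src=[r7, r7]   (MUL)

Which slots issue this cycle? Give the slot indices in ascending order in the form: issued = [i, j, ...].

(0) want 1×MUL +2rd +1wr — yes → AL2|MU1|ME1|BR1|rd6|wr2
(1) want 1×MEM +2rd +0wr — yes → AL2|MU1|ME0|BR1|rd4|wr2
(2) want 1×ALU +2rd +1wr — yes → AL1|MU1|ME0|BR1|rd2|wr1
(3) want 1×ALU +2rd +1wr — yes → AL0|MU1|ME0|BR1|rd0|wr0
(4) want 1×MEM +1rd +1wr — FU → AL0|MU1|ME0|BR1|rd0|wr0
(5) want 1×MUL +1rd +1wr — RD_PORT → AL0|MU1|ME0|BR1|rd0|wr0

issued = [0, 1, 2, 3]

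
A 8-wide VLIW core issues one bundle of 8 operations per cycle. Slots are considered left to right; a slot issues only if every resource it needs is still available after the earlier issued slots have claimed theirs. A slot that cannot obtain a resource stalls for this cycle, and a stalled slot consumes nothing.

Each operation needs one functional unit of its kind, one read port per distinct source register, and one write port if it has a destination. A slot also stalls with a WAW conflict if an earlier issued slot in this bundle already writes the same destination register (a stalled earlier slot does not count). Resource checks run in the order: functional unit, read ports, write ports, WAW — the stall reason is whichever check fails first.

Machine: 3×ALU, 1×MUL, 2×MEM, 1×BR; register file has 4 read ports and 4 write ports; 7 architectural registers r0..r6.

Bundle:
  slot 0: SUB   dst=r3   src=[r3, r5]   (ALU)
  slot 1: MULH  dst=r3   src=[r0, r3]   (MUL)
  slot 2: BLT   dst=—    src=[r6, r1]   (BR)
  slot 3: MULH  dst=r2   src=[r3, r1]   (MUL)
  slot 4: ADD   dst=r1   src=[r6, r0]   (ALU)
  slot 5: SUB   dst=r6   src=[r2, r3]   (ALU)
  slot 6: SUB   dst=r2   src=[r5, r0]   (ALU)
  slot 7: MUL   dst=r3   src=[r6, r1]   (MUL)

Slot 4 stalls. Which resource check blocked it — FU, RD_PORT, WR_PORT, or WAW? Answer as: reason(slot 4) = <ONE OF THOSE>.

reason(slot 4) = RD_PORT

slot 0 (ALU): ISSUE — free A2,Mu1,Ld2,B1 rp2 wp3
slot 1 (MUL): stall WAW — free A2,Mu1,Ld2,B1 rp2 wp3
slot 2 (BR): ISSUE — free A2,Mu1,Ld2,B0 rp0 wp3
slot 3 (MUL): stall RD_PORT — free A2,Mu1,Ld2,B0 rp0 wp3
slot 4 (ALU): stall RD_PORT — free A2,Mu1,Ld2,B0 rp0 wp3
slot 5 (ALU): stall RD_PORT — free A2,Mu1,Ld2,B0 rp0 wp3
slot 6 (ALU): stall RD_PORT — free A2,Mu1,Ld2,B0 rp0 wp3
slot 7 (MUL): stall RD_PORT — free A2,Mu1,Ld2,B0 rp0 wp3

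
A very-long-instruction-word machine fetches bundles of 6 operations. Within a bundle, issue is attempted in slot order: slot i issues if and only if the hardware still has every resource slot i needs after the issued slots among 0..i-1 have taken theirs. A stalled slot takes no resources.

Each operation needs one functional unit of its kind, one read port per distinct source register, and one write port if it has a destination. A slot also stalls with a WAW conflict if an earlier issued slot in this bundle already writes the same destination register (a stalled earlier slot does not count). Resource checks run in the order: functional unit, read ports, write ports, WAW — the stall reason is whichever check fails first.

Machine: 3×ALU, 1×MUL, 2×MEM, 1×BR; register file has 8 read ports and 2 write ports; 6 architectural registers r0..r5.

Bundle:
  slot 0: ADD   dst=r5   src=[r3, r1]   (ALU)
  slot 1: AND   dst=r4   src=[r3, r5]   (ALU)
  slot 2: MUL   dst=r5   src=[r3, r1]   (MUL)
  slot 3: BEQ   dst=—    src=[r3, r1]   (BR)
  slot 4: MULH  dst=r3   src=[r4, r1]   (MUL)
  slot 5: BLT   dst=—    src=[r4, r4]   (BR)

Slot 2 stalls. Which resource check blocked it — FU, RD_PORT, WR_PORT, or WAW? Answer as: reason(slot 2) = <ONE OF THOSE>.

  0. ALU→r5 ⇒ go  {2A/1Mu/2Ld/1B | 6r 1w}
  1. ALU→r4 ⇒ go  {1A/1Mu/2Ld/1B | 4r 0w}
  2. MUL→r5 ⇒ no(WR_PORT)  {1A/1Mu/2Ld/1B | 4r 0w}
  3. BR ⇒ go  {1A/1Mu/2Ld/0B | 2r 0w}
  4. MUL→r3 ⇒ no(WR_PORT)  {1A/1Mu/2Ld/0B | 2r 0w}
  5. BR ⇒ no(FU)  {1A/1Mu/2Ld/0B | 2r 0w}

reason(slot 2) = WR_PORT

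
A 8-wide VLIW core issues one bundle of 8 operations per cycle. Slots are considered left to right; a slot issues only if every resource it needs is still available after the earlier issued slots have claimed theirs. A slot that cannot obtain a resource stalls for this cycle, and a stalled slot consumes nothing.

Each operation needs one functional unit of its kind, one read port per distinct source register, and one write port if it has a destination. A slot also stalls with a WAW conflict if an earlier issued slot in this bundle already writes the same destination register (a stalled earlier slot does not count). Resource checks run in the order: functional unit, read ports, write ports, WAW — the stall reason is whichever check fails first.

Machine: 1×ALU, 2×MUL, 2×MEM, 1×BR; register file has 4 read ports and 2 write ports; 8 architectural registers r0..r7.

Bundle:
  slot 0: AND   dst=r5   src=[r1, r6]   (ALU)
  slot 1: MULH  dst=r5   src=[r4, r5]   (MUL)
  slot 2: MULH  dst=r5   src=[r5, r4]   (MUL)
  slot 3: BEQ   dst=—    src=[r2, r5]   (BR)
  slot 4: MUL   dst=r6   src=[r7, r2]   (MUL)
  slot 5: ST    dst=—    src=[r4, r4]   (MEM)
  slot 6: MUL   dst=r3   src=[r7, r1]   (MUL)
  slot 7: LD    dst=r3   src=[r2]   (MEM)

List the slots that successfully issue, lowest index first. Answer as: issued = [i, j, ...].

issued = [0, 3]

slot 0 (ALU): ISSUE — free A0,Mu2,Ld2,B1 rp2 wp1
slot 1 (MUL): stall WAW — free A0,Mu2,Ld2,B1 rp2 wp1
slot 2 (MUL): stall WAW — free A0,Mu2,Ld2,B1 rp2 wp1
slot 3 (BR): ISSUE — free A0,Mu2,Ld2,B0 rp0 wp1
slot 4 (MUL): stall RD_PORT — free A0,Mu2,Ld2,B0 rp0 wp1
slot 5 (MEM): stall RD_PORT — free A0,Mu2,Ld2,B0 rp0 wp1
slot 6 (MUL): stall RD_PORT — free A0,Mu2,Ld2,B0 rp0 wp1
slot 7 (MEM): stall RD_PORT — free A0,Mu2,Ld2,B0 rp0 wp1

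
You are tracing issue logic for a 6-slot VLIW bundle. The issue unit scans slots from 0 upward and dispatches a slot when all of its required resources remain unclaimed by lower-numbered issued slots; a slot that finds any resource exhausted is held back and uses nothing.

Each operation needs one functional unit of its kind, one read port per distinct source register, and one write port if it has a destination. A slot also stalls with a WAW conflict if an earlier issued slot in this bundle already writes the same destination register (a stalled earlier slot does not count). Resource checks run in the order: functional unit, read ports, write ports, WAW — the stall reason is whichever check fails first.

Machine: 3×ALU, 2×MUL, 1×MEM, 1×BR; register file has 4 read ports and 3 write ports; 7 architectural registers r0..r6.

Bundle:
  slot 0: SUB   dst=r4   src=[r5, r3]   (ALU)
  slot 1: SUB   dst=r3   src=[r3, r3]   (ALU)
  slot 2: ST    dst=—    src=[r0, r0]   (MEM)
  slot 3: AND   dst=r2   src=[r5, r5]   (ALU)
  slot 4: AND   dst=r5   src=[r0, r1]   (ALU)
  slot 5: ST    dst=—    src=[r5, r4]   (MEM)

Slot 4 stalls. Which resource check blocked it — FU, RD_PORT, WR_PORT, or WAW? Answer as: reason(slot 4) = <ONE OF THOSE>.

reason(slot 4) = RD_PORT

#0 ALU src=r5,r3 dispatched  <A:2 Mu:2 Ld:1 B:1 rd:2 wr:2>
#1 ALU src=r3,r3 dispatched  <A:1 Mu:2 Ld:1 B:1 rd:1 wr:1>
#2 MEM src=r0,r0 dispatched  <A:1 Mu:2 Ld:0 B:1 rd:0 wr:1>
#3 ALU src=r5,r5 held:RD_PORT  <A:1 Mu:2 Ld:0 B:1 rd:0 wr:1>
#4 ALU src=r0,r1 held:RD_PORT  <A:1 Mu:2 Ld:0 B:1 rd:0 wr:1>
#5 MEM src=r5,r4 held:FU  <A:1 Mu:2 Ld:0 B:1 rd:0 wr:1>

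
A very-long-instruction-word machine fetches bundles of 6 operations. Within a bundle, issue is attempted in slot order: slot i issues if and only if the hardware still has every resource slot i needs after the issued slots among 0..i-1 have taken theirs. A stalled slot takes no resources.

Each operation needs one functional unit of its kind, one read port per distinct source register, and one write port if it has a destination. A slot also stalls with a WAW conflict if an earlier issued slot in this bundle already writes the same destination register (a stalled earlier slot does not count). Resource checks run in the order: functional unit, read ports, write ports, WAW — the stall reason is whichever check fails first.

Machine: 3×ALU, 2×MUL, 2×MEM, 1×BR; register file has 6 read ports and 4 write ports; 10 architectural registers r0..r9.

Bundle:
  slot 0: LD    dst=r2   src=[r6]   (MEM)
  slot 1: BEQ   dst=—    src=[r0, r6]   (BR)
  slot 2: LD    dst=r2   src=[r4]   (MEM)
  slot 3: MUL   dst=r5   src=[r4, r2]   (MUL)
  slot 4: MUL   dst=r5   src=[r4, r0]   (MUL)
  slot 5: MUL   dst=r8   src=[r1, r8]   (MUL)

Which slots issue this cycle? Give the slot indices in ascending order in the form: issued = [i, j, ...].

issued = [0, 1, 3]

(0) want 1×MEM +1rd +1wr — yes → AL3|MU2|ME1|BR1|rd5|wr3
(1) want 1×BR +2rd +0wr — yes → AL3|MU2|ME1|BR0|rd3|wr3
(2) want 1×MEM +1rd +1wr — WAW → AL3|MU2|ME1|BR0|rd3|wr3
(3) want 1×MUL +2rd +1wr — yes → AL3|MU1|ME1|BR0|rd1|wr2
(4) want 1×MUL +2rd +1wr — RD_PORT → AL3|MU1|ME1|BR0|rd1|wr2
(5) want 1×MUL +2rd +1wr — RD_PORT → AL3|MU1|ME1|BR0|rd1|wr2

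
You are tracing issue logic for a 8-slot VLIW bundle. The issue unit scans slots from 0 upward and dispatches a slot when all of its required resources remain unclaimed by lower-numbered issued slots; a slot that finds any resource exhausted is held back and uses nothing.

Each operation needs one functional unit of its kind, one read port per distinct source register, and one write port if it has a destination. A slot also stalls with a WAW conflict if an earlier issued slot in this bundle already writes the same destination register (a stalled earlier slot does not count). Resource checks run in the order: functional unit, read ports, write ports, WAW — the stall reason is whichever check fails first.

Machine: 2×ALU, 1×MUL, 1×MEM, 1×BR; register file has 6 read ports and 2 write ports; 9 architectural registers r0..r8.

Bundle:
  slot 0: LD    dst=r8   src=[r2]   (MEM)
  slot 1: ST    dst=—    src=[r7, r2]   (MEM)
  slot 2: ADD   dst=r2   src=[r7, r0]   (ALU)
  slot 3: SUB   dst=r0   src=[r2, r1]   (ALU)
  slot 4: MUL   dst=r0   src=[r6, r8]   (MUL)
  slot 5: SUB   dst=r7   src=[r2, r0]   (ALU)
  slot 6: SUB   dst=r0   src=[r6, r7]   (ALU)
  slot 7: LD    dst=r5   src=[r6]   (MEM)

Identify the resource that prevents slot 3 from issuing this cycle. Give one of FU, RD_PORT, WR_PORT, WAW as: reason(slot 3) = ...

(0) want 1×MEM +1rd +1wr — yes → AL2|MU1|ME0|BR1|rd5|wr1
(1) want 1×MEM +2rd +0wr — FU → AL2|MU1|ME0|BR1|rd5|wr1
(2) want 1×ALU +2rd +1wr — yes → AL1|MU1|ME0|BR1|rd3|wr0
(3) want 1×ALU +2rd +1wr — WR_PORT → AL1|MU1|ME0|BR1|rd3|wr0
(4) want 1×MUL +2rd +1wr — WR_PORT → AL1|MU1|ME0|BR1|rd3|wr0
(5) want 1×ALU +2rd +1wr — WR_PORT → AL1|MU1|ME0|BR1|rd3|wr0
(6) want 1×ALU +2rd +1wr — WR_PORT → AL1|MU1|ME0|BR1|rd3|wr0
(7) want 1×MEM +1rd +1wr — FU → AL1|MU1|ME0|BR1|rd3|wr0

reason(slot 3) = WR_PORT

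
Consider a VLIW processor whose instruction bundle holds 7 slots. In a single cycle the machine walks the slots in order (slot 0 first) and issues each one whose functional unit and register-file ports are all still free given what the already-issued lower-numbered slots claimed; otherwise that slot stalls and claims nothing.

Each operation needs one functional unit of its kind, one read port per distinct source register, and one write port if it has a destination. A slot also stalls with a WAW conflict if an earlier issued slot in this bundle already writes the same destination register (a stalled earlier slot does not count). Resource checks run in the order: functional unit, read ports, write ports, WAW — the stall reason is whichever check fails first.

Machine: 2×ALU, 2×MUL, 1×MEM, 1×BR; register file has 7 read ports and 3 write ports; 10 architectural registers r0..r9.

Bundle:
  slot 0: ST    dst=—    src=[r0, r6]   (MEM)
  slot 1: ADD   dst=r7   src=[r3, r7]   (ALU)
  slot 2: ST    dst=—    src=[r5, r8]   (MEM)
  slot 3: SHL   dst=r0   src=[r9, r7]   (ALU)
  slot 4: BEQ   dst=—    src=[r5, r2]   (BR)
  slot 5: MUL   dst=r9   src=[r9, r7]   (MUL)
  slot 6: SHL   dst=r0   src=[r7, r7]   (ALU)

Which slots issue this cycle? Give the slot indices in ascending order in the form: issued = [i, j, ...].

slot 0 (MEM): ISSUE — free A2,Mu2,Ld0,B1 rp5 wp3
slot 1 (ALU): ISSUE — free A1,Mu2,Ld0,B1 rp3 wp2
slot 2 (MEM): stall FU — free A1,Mu2,Ld0,B1 rp3 wp2
slot 3 (ALU): ISSUE — free A0,Mu2,Ld0,B1 rp1 wp1
slot 4 (BR): stall RD_PORT — free A0,Mu2,Ld0,B1 rp1 wp1
slot 5 (MUL): stall RD_PORT — free A0,Mu2,Ld0,B1 rp1 wp1
slot 6 (ALU): stall FU — free A0,Mu2,Ld0,B1 rp1 wp1

issued = [0, 1, 3]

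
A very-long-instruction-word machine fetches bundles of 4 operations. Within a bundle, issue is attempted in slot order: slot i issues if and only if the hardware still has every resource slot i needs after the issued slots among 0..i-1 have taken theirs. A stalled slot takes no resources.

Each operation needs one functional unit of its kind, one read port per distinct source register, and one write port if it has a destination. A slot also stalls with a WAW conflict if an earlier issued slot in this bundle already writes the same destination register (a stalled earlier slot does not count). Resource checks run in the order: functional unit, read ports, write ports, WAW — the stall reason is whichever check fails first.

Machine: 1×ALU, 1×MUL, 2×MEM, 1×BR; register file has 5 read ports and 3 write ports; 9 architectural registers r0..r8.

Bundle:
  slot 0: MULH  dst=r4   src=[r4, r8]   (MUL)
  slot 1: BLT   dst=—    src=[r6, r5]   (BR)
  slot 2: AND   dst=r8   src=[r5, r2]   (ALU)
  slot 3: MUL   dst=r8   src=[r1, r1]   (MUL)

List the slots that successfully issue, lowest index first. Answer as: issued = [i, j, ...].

  0. MUL→r4 ⇒ go  {1A/0Mu/2Ld/1B | 3r 2w}
  1. BR ⇒ go  {1A/0Mu/2Ld/0B | 1r 2w}
  2. ALU→r8 ⇒ no(RD_PORT)  {1A/0Mu/2Ld/0B | 1r 2w}
  3. MUL→r8 ⇒ no(FU)  {1A/0Mu/2Ld/0B | 1r 2w}

issued = [0, 1]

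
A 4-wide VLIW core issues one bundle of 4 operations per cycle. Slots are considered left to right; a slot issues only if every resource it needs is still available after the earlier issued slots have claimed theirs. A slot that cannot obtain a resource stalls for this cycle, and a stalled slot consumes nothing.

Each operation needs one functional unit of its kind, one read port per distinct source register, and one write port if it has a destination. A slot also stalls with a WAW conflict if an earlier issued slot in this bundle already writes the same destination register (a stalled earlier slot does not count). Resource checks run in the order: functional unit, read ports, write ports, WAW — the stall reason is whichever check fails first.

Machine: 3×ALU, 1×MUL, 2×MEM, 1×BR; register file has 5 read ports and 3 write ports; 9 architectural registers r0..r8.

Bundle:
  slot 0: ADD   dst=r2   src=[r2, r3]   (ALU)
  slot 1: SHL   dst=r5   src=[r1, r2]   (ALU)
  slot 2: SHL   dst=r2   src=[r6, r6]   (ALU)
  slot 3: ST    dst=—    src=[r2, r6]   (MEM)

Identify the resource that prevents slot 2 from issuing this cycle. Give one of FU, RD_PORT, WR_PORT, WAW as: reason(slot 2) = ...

slot 0 (ALU): ISSUE — free A2,Mu1,Ld2,B1 rp3 wp2
slot 1 (ALU): ISSUE — free A1,Mu1,Ld2,B1 rp1 wp1
slot 2 (ALU): stall WAW — free A1,Mu1,Ld2,B1 rp1 wp1
slot 3 (MEM): stall RD_PORT — free A1,Mu1,Ld2,B1 rp1 wp1

reason(slot 2) = WAW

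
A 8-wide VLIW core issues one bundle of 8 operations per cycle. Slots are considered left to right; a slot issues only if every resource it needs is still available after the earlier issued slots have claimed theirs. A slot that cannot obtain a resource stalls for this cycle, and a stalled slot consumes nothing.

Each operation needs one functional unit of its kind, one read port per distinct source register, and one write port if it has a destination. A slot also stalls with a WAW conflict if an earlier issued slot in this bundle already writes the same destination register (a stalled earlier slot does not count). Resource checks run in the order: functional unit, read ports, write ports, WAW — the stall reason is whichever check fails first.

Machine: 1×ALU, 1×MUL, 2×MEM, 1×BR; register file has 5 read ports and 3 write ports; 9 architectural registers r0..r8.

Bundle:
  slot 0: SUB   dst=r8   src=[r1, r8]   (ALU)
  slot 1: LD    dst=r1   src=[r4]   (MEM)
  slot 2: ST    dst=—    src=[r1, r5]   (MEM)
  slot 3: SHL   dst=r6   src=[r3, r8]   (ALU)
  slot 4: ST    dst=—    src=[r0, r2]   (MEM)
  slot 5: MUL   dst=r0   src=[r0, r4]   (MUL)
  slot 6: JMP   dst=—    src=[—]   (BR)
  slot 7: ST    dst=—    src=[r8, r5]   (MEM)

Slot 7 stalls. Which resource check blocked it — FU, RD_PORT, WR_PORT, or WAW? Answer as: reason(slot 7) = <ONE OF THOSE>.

reason(slot 7) = FU

[0] ALU needs rd=2 wr=1: ok; after: ALU=0 MUL=1 MEM=2 BR=1, R=3, W=2
[1] MEM needs rd=1 wr=1: ok; after: ALU=0 MUL=1 MEM=1 BR=1, R=2, W=1
[2] MEM needs rd=2 wr=0: ok; after: ALU=0 MUL=1 MEM=0 BR=1, R=0, W=1
[3] ALU needs rd=2 wr=1: FU; after: ALU=0 MUL=1 MEM=0 BR=1, R=0, W=1
[4] MEM needs rd=2 wr=0: FU; after: ALU=0 MUL=1 MEM=0 BR=1, R=0, W=1
[5] MUL needs rd=2 wr=1: RD_PORT; after: ALU=0 MUL=1 MEM=0 BR=1, R=0, W=1
[6] BR needs rd=0 wr=0: ok; after: ALU=0 MUL=1 MEM=0 BR=0, R=0, W=1
[7] MEM needs rd=2 wr=0: FU; after: ALU=0 MUL=1 MEM=0 BR=0, R=0, W=1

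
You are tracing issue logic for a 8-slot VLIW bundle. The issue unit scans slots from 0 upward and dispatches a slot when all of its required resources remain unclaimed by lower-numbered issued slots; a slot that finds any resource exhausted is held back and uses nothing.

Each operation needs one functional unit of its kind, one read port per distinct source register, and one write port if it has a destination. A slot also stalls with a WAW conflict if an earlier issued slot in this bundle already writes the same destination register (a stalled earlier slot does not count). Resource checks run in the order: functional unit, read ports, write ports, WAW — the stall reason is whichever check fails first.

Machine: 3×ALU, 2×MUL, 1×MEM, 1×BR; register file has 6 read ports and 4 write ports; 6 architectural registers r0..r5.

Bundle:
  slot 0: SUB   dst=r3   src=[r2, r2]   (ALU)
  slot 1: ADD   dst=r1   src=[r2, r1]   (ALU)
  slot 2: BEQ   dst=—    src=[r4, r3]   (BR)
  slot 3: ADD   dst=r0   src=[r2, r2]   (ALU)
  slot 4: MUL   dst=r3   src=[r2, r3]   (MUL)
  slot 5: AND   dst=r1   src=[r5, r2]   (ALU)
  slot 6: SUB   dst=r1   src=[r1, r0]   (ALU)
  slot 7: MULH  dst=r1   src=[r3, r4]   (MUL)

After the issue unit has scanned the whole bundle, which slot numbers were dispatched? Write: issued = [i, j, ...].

slot 0 (ALU): ISSUE — free A2,Mu2,Ld1,B1 rp5 wp3
slot 1 (ALU): ISSUE — free A1,Mu2,Ld1,B1 rp3 wp2
slot 2 (BR): ISSUE — free A1,Mu2,Ld1,B0 rp1 wp2
slot 3 (ALU): ISSUE — free A0,Mu2,Ld1,B0 rp0 wp1
slot 4 (MUL): stall RD_PORT — free A0,Mu2,Ld1,B0 rp0 wp1
slot 5 (ALU): stall FU — free A0,Mu2,Ld1,B0 rp0 wp1
slot 6 (ALU): stall FU — free A0,Mu2,Ld1,B0 rp0 wp1
slot 7 (MUL): stall RD_PORT — free A0,Mu2,Ld1,B0 rp0 wp1

issued = [0, 1, 2, 3]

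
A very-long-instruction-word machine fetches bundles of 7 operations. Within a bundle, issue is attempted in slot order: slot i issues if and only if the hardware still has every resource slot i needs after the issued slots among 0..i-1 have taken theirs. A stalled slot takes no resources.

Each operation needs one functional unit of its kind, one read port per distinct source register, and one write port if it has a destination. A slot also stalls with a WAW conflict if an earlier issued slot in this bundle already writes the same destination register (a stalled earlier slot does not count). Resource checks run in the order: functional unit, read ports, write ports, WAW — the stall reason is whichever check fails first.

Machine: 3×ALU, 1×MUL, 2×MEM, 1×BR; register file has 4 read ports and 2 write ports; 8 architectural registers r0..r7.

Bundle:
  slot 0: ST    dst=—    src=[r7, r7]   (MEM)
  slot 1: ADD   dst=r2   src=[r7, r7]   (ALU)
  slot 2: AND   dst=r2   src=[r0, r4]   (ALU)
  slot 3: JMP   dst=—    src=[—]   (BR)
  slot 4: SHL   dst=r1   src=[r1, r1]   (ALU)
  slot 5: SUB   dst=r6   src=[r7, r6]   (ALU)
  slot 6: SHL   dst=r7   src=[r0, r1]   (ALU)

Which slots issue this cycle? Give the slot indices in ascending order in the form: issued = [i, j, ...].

  0. MEM ⇒ go  {3A/1Mu/1Ld/1B | 3r 2w}
  1. ALU→r2 ⇒ go  {2A/1Mu/1Ld/1B | 2r 1w}
  2. ALU→r2 ⇒ no(WAW)  {2A/1Mu/1Ld/1B | 2r 1w}
  3. BR ⇒ go  {2A/1Mu/1Ld/0B | 2r 1w}
  4. ALU→r1 ⇒ go  {1A/1Mu/1Ld/0B | 1r 0w}
  5. ALU→r6 ⇒ no(RD_PORT)  {1A/1Mu/1Ld/0B | 1r 0w}
  6. ALU→r7 ⇒ no(RD_PORT)  {1A/1Mu/1Ld/0B | 1r 0w}

issued = [0, 1, 3, 4]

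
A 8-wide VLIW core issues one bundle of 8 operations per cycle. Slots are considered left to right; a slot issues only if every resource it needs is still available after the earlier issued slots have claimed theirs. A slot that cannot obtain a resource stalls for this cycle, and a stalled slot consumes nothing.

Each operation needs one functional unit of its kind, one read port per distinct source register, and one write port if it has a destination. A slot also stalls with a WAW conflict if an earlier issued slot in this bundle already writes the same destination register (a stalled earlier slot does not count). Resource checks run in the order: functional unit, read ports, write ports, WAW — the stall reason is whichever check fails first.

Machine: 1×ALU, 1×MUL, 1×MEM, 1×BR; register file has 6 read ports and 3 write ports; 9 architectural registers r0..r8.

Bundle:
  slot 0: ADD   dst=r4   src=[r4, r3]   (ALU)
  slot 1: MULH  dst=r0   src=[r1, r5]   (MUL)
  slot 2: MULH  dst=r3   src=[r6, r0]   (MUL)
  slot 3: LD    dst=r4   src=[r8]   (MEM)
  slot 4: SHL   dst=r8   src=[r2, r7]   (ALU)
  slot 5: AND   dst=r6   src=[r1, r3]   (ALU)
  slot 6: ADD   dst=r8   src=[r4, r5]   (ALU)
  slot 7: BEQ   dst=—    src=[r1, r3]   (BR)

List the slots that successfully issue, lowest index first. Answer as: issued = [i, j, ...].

issued = [0, 1, 7]

(0) want 1×ALU +2rd +1wr — yes → AL0|MU1|ME1|BR1|rd4|wr2
(1) want 1×MUL +2rd +1wr — yes → AL0|MU0|ME1|BR1|rd2|wr1
(2) want 1×MUL +2rd +1wr — FU → AL0|MU0|ME1|BR1|rd2|wr1
(3) want 1×MEM +1rd +1wr — WAW → AL0|MU0|ME1|BR1|rd2|wr1
(4) want 1×ALU +2rd +1wr — FU → AL0|MU0|ME1|BR1|rd2|wr1
(5) want 1×ALU +2rd +1wr — FU → AL0|MU0|ME1|BR1|rd2|wr1
(6) want 1×ALU +2rd +1wr — FU → AL0|MU0|ME1|BR1|rd2|wr1
(7) want 1×BR +2rd +0wr — yes → AL0|MU0|ME1|BR0|rd0|wr1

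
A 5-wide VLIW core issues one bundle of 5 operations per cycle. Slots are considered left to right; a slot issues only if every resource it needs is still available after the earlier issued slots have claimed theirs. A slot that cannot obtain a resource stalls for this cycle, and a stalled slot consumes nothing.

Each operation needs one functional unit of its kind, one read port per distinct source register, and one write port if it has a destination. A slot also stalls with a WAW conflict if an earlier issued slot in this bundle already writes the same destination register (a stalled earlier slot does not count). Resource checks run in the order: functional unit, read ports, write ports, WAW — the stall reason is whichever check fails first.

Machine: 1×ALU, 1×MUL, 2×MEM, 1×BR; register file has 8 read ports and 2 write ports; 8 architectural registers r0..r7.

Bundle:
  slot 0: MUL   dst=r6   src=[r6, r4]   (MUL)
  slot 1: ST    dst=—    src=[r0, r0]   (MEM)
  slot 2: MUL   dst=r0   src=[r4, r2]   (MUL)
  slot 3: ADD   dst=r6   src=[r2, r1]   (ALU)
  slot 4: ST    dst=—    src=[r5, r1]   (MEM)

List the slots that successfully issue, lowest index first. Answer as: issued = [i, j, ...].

(0) want 1×MUL +2rd +1wr — yes → AL1|MU0|ME2|BR1|rd6|wr1
(1) want 1×MEM +1rd +0wr — yes → AL1|MU0|ME1|BR1|rd5|wr1
(2) want 1×MUL +2rd +1wr — FU → AL1|MU0|ME1|BR1|rd5|wr1
(3) want 1×ALU +2rd +1wr — WAW → AL1|MU0|ME1|BR1|rd5|wr1
(4) want 1×MEM +2rd +0wr — yes → AL1|MU0|ME0|BR1|rd3|wr1

issued = [0, 1, 4]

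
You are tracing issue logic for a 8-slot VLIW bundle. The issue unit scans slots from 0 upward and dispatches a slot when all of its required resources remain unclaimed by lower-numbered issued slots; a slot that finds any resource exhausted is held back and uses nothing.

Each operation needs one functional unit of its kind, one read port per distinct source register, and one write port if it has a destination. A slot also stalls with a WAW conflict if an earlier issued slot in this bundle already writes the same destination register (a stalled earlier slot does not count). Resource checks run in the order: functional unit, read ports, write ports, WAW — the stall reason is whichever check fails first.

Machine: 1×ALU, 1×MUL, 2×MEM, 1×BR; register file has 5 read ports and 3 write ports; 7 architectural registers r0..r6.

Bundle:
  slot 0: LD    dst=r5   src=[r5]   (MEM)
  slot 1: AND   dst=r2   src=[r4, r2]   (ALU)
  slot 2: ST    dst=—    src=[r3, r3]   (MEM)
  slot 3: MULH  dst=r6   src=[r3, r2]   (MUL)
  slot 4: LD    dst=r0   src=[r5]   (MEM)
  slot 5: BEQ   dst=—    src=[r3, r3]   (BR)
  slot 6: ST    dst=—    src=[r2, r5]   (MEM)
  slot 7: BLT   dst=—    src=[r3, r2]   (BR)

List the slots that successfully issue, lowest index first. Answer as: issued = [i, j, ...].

(0) want 1×MEM +1rd +1wr — yes → AL1|MU1|ME1|BR1|rd4|wr2
(1) want 1×ALU +2rd +1wr — yes → AL0|MU1|ME1|BR1|rd2|wr1
(2) want 1×MEM +1rd +0wr — yes → AL0|MU1|ME0|BR1|rd1|wr1
(3) want 1×MUL +2rd +1wr — RD_PORT → AL0|MU1|ME0|BR1|rd1|wr1
(4) want 1×MEM +1rd +1wr — FU → AL0|MU1|ME0|BR1|rd1|wr1
(5) want 1×BR +1rd +0wr — yes → AL0|MU1|ME0|BR0|rd0|wr1
(6) want 1×MEM +2rd +0wr — FU → AL0|MU1|ME0|BR0|rd0|wr1
(7) want 1×BR +2rd +0wr — FU → AL0|MU1|ME0|BR0|rd0|wr1

issued = [0, 1, 2, 5]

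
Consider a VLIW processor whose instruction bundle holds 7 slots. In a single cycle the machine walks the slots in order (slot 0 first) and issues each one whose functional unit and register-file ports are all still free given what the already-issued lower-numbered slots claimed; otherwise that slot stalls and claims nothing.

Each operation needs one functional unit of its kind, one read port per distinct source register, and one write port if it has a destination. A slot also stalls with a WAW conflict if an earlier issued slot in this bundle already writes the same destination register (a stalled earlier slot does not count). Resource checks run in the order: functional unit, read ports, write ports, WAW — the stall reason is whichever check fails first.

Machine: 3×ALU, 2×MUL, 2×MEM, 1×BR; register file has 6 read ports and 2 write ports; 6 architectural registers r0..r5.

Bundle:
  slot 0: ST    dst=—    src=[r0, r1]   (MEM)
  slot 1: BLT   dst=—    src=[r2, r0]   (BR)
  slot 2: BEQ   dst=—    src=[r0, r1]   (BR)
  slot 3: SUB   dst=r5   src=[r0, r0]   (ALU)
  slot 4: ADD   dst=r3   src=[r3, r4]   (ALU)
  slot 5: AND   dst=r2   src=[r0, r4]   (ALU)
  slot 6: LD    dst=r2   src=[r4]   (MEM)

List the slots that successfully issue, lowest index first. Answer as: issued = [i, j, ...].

issued = [0, 1, 3, 6]

#0 MEM src=r0,r1 dispatched  <A:3 Mu:2 Ld:1 B:1 rd:4 wr:2>
#1 BR src=r2,r0 dispatched  <A:3 Mu:2 Ld:1 B:0 rd:2 wr:2>
#2 BR src=r0,r1 held:FU  <A:3 Mu:2 Ld:1 B:0 rd:2 wr:2>
#3 ALU src=r0,r0 dispatched  <A:2 Mu:2 Ld:1 B:0 rd:1 wr:1>
#4 ALU src=r3,r4 held:RD_PORT  <A:2 Mu:2 Ld:1 B:0 rd:1 wr:1>
#5 ALU src=r0,r4 held:RD_PORT  <A:2 Mu:2 Ld:1 B:0 rd:1 wr:1>
#6 MEM src=r4 dispatched  <A:2 Mu:2 Ld:0 B:0 rd:0 wr:0>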